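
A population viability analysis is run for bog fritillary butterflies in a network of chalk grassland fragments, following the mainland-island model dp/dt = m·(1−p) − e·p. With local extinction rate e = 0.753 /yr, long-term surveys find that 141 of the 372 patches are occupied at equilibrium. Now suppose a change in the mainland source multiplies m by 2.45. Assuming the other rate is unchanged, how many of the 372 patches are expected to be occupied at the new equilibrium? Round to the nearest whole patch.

Observed p* = 141/372 = 0.37903.
Balance m(1−p*) = e·p* gives m = e·p*/(1−p*) = 0.753×0.37903/0.62097 = 0.45962.
New p* = m/(m+e) = 1.12607/(1.12607+0.75300) = 0.59927.
Expected occupied = 372 × 0.59927 = 222.93 ≈ 223.

223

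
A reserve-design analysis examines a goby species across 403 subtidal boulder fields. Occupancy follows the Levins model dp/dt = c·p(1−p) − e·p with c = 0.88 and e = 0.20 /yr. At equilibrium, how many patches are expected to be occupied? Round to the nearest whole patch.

p* = 1 − e/c = 1 − 0.20/0.88 = 0.7727.
Expected occupied patches = N × p* = 403 × 0.7727 = 311.41 ≈ 311.

311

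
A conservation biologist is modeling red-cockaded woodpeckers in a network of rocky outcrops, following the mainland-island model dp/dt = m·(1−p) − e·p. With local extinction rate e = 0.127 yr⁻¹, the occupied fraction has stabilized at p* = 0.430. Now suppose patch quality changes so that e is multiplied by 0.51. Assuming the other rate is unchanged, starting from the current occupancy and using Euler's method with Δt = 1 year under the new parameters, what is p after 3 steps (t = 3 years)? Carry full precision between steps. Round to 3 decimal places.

0.498

Balance m(1−p*) = e·p* gives m = e·p*/(1−p*) = 0.127×0.43000/0.57000 = 0.09581.
Starting from p₀ = 0.43000; update p ← p + (dp/dt)·Δt with the new parameters.
  1  |  dp/dt·Δt = +0.026759  |  p_1 = 0.456759
  2  |  dp/dt·Δt = +0.022462  |  p_2 = 0.479221
  3  |  dp/dt·Δt = +0.018855  |  p_3 = 0.498076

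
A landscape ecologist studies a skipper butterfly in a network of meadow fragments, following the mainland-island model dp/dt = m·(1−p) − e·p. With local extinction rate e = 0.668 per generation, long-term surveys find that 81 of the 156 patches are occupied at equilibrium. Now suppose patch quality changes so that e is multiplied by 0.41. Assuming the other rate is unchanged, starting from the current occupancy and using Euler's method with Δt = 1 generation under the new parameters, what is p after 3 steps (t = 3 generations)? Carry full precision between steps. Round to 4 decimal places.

Observed p* = 81/156 = 0.51923.
Balance m(1−p*) = e·p* gives m = e·p*/(1−p*) = 0.668×0.51923/0.48077 = 0.72144.
Starting from p₀ = 0.51923; update p ← p + (dp/dt)·Δt with the new parameters.
p: 0.51923 → 0.72387  (Δp = +0.20464)
p: 0.72387 → 0.72483  (Δp = +0.00096)
p: 0.72483 → 0.72483  (Δp = +0.00000)

0.7248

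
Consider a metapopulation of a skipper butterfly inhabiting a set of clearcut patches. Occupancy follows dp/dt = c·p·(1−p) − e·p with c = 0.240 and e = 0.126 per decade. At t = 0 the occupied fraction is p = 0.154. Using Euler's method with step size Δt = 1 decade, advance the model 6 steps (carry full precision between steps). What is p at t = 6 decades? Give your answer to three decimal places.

Update rule: p ← p + [c·p·(1−p) − e·p]·Δt with Δt = 1.
step 1: Δp = +0.01186, p = 0.16586
step 2: Δp = +0.01231, p = 0.17817
step 3: Δp = +0.01269, p = 0.19086
step 4: Δp = +0.01302, p = 0.20388
step 5: Δp = +0.01327, p = 0.21714
step 6: Δp = +0.01344, p = 0.23058

0.231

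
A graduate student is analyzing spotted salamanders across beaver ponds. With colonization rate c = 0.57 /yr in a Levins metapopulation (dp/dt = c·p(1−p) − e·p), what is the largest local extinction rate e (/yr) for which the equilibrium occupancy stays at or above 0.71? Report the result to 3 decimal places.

1 − e/c ≥ 0.71 ⇒ e ≤ c(1 − 0.71) = 0.57 × 0.2900.
e_max = 0.1653.

0.165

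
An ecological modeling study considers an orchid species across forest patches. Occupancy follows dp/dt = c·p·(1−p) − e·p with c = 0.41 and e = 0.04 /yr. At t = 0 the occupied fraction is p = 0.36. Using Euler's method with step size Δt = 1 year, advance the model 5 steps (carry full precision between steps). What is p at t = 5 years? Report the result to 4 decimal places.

Update rule: p ← p + [c·p·(1−p) − e·p]·Δt with Δt = 1.
p: 0.36000 → 0.44006  (Δp = +0.08006)
p: 0.44006 → 0.52349  (Δp = +0.08342)
p: 0.52349 → 0.60482  (Δp = +0.08133)
p: 0.60482 → 0.67862  (Δp = +0.07380)
p: 0.67862 → 0.74090  (Δp = +0.06227)

0.7409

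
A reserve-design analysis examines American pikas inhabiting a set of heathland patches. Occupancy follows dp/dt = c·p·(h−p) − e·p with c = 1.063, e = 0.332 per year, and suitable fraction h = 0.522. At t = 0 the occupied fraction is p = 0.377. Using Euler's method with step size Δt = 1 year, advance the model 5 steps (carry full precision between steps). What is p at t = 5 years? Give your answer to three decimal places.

Update rule: p ← p + [c·p·(h−p) − e·p]·Δt with Δt = 1.
t = 1: p = 0.37700 + (-0.06706) = 0.30994
t = 2: p = 0.30994 + (-0.03304) = 0.27691
t = 3: p = 0.27691 + (-0.01979) = 0.25712
t = 4: p = 0.25712 + (-0.01297) = 0.24415
t = 5: p = 0.24415 + (-0.00895) = 0.23520

0.235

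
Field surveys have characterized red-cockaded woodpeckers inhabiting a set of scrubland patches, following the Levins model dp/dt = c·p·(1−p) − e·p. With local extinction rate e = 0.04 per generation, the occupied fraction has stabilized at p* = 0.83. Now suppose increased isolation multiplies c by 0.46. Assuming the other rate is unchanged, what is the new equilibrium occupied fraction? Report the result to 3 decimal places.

0.630

Balance c(1−p*) = e gives c = e/(1 − 0.83000) = 0.04/0.17000 = 0.23529.
New p* = 1 − e/c = 1 − 0.04000/0.10823 = 0.63042.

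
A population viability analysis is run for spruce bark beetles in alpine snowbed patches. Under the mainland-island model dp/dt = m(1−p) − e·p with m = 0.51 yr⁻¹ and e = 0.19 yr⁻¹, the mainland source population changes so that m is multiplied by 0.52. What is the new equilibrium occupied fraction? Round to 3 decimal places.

0.583

Before: p* = 0.51/(0.51+0.19) = 0.7286.
After: m = 0.2652, e = 0.19; p* = 0.2652/0.4552 = 0.5826.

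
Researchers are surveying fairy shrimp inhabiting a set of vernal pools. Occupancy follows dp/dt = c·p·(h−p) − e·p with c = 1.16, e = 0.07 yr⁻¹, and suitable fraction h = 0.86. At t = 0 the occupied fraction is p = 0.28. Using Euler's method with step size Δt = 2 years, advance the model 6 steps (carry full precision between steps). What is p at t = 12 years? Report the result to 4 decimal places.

0.8387

Update rule: p ← p + [c·p·(h−p) − e·p]·Δt with Δt = 2.
step 1: Δp = +0.33757, p = 0.61757
step 2: Δp = +0.26089, p = 0.87845
step 3: Δp = -0.16059, p = 0.71786
step 4: Δp = +0.13622, p = 0.85408
step 5: Δp = -0.10785, p = 0.74623
step 6: Δp = +0.09249, p = 0.83872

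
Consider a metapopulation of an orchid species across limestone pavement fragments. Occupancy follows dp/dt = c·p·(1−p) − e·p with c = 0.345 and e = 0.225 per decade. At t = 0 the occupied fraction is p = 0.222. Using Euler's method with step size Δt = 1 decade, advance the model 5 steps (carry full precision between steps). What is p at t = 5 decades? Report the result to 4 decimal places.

0.2662

Update rule: p ← p + [c·p·(1−p) − e·p]·Δt with Δt = 1.
step 1: Δp = +0.00964, p = 0.23164
step 2: Δp = +0.00929, p = 0.24092
step 3: Δp = +0.00889, p = 0.24981
step 4: Δp = +0.00845, p = 0.25826
step 5: Δp = +0.00798, p = 0.26624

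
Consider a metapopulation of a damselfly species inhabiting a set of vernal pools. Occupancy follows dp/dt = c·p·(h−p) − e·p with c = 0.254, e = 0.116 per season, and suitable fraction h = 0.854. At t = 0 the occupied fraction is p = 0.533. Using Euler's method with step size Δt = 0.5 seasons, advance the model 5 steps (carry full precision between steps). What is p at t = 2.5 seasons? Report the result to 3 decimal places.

0.494

Update rule: p ← p + [c·p·(h−p) − e·p]·Δt with Δt = 0.5.
p: 0.53300 → 0.52381  (Δp = -0.00919)
p: 0.52381 → 0.51540  (Δp = -0.00842)
p: 0.51540 → 0.50767  (Δp = -0.00773)
p: 0.50767 → 0.50055  (Δp = -0.00712)
p: 0.50055 → 0.49399  (Δp = -0.00656)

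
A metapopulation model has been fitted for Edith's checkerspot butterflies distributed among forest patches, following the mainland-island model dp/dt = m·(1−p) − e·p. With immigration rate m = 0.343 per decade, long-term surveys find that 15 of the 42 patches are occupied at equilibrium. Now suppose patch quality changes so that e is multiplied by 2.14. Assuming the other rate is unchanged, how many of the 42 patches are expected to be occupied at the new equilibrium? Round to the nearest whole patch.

Observed p* = 15/42 = 0.35714.
Balance m(1−p*) = e·p* gives e = m(1−p*)/p* = 0.343×0.64286/0.35714 = 0.61741.
New p* = m/(m+e) = 0.34300/(0.34300+1.32126) = 0.20610.
Expected occupied = 42 × 0.20610 = 8.66 ≈ 9.

9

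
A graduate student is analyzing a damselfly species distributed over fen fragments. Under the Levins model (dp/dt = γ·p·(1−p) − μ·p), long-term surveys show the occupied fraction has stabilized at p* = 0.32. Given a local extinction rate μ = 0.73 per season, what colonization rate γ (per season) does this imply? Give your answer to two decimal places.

At equilibrium γ(1−p*) = μ, so γ = μ/(1−p*).
γ = 0.73/(1 − 0.32) = 0.73/0.6800 = 1.0735.

1.07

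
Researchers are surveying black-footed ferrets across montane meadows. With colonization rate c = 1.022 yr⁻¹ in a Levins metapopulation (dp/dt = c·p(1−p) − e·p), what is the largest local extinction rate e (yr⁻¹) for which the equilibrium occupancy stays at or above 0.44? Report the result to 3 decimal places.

0.572

1 − e/c ≥ 0.44 ⇒ e ≤ c(1 − 0.44) = 1.022 × 0.5600.
e_max = 0.5723.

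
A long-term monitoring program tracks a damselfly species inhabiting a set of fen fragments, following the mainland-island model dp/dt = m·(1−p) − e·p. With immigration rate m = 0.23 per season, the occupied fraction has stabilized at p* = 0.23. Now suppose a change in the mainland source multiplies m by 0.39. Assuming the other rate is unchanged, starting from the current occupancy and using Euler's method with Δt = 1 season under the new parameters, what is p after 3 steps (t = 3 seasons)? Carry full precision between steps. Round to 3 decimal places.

0.105

Balance m(1−p*) = e·p* gives e = m(1−p*)/p* = 0.23×0.77000/0.23000 = 0.77000.
Starting from p₀ = 0.23000; update p ← p + (dp/dt)·Δt with the new parameters.
  1  |  dp/dt·Δt = -0.108031  |  p_1 = 0.121969
  2  |  dp/dt·Δt = -0.015157  |  p_2 = 0.106812
  3  |  dp/dt·Δt = -0.002126  |  p_3 = 0.104686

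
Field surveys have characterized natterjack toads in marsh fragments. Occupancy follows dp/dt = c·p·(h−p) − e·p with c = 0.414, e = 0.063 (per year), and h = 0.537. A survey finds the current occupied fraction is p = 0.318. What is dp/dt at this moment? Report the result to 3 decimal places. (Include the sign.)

Colonization term: c·p·(h−p) = 0.414×0.318×0.2190 = 0.02883.
Extinction term: e·p = 0.02003.
dp/dt = 0.02883 − 0.02003 = 0.00880.

0.009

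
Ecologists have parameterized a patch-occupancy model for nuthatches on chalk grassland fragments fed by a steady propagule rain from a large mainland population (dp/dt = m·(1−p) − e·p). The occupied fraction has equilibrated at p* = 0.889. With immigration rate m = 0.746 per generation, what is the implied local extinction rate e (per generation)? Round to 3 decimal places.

At equilibrium m(1−p*) = e·p*, so e = m(1−p*)/p*.
e = 0.746 × 0.1110 / 0.889 = 0.0931.

0.093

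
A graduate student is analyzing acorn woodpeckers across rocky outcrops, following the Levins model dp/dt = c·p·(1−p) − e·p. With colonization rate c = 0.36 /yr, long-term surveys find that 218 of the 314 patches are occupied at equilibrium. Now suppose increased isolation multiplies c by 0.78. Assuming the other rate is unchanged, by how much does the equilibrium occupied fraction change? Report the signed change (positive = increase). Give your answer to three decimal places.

-0.086

Observed p* = 218/314 = 0.69427.
Balance c(1−p*) = e gives e = 0.36×(1 − 0.69427) = 0.11006.
New p* = 1 − e/c = 1 − 0.11006/0.28080 = 0.60805.
Δp* = 0.60805 − 0.69427 = -0.08622.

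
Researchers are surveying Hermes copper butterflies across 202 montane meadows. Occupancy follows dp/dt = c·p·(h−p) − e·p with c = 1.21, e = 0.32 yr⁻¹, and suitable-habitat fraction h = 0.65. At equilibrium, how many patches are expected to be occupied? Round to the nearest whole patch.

78

p* = h − e/c = 0.65 − 0.2645 = 0.3855.
Expected occupied patches = N × p* = 202 × 0.3855 = 77.88 ≈ 78.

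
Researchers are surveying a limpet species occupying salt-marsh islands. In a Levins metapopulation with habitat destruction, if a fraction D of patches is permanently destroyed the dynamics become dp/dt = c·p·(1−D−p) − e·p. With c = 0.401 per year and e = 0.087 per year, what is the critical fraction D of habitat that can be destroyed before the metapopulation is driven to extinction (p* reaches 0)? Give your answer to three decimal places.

The nontrivial equilibrium is p* = (1−D) − e/c; extinction occurs when this hits zero.
So D_crit = 1 − e/c = 1 − 0.087/0.401 = 1 − 0.2170 = 0.7830.
Note this equals the original equilibrium occupancy — the Levins extinction-debt result.

0.783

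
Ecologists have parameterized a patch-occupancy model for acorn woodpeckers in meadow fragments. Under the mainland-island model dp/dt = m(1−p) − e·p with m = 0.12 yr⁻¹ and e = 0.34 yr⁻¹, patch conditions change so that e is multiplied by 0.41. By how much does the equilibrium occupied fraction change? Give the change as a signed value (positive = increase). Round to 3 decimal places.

Before: p* = 0.12/(0.12+0.34) = 0.2609.
After: m = 0.12, e = 0.1394; p* = 0.12/0.2594 = 0.4626.
Δp* = 0.4626 − 0.2609 = +0.2017.

0.202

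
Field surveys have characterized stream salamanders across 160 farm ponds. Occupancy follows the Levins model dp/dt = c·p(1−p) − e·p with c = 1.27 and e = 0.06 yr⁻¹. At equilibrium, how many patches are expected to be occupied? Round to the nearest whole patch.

152

p* = 1 − e/c = 1 − 0.06/1.27 = 0.9528.
Expected occupied patches = N × p* = 160 × 0.9528 = 152.44 ≈ 152.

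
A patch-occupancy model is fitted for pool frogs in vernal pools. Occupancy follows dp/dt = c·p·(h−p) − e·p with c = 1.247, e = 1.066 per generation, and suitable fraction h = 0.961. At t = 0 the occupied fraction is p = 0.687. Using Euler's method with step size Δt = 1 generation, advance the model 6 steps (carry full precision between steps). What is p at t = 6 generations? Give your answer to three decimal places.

Update rule: p ← p + [c·p·(h−p) − e·p]·Δt with Δt = 1.
t = 1: p = 0.68700 + (-0.49761) = 0.18939
t = 2: p = 0.18939 + (-0.01966) = 0.16973
t = 3: p = 0.16973 + (-0.01346) = 0.15627
t = 4: p = 0.15627 + (-0.00977) = 0.14651
t = 5: p = 0.14651 + (-0.00737) = 0.13913
t = 6: p = 0.13913 + (-0.00572) = 0.13341

0.133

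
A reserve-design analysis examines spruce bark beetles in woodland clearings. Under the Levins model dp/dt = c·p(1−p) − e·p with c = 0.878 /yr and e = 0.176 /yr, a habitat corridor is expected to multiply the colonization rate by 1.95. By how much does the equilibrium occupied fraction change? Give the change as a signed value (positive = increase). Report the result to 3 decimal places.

0.098

Before: p* = 1 − 0.176/0.878 = 0.7995.
After the change, c = 1.7121, e = 0.176, so p* = 1 − 0.176/1.7121 = 0.8972.
Δp* = 0.8972 − 0.7995 = +0.0977.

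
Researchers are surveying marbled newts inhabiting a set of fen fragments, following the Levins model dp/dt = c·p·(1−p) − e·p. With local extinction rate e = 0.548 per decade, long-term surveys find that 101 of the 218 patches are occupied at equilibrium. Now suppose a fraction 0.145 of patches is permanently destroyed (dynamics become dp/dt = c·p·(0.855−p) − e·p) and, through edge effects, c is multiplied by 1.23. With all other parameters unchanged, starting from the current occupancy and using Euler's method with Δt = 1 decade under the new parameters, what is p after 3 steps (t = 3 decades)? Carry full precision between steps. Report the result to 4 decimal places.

0.4226

Observed p* = 101/218 = 0.46330.
Balance c(1−p*) = e gives c = e/(1 − 0.46330) = 0.548/0.53670 = 1.02106.
Starting from p₀ = 0.46330; update p ← p + (dp/dt)·Δt with the new parameters.
p: 0.46330 → 0.43733  (Δp = -0.02598)
p: 0.43733 → 0.42707  (Δp = -0.01025)
p: 0.42707 → 0.42256  (Δp = -0.00451)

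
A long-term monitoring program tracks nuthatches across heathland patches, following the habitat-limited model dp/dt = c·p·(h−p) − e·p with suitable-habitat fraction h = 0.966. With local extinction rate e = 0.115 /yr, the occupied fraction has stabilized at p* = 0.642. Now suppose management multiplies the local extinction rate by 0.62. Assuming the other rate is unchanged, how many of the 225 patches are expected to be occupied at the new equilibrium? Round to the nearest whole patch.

Balance c(h−p*) = e gives c = e/(0.966 − 0.64200) = 0.115/0.32400 = 0.35494.
New p* = 0.966 − e/c = 0.966 − 0.07130/0.35494 = 0.76512.
Expected occupied = 225 × 0.76512 = 172.15 ≈ 172.

172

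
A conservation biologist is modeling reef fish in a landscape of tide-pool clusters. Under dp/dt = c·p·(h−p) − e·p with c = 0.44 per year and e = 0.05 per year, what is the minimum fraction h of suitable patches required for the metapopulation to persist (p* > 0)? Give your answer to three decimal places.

0.114

p* = h − e/c is positive only when h > e/c.
h_min = e/c = 0.05/0.44 = 0.1136.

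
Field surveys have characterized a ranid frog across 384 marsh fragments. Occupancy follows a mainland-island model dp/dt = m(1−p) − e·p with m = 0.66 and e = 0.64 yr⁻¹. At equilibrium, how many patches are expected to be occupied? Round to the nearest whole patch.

195

p* = m/(m+e) = 0.66/1.3000 = 0.5077.
Expected occupied patches = N × p* = 384 × 0.5077 = 194.95 ≈ 195.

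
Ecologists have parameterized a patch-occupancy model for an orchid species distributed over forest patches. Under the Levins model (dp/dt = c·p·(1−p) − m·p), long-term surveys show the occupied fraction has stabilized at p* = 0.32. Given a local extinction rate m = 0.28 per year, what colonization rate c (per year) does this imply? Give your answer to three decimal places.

At equilibrium c(1−p*) = m, so c = m/(1−p*).
c = 0.28/(1 − 0.32) = 0.28/0.6800 = 0.4118.

0.412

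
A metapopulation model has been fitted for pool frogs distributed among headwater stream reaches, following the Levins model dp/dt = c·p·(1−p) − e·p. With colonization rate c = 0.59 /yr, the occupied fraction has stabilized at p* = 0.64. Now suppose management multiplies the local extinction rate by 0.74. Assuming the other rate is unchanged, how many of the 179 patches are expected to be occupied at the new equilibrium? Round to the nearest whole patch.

Balance c(1−p*) = e gives e = 0.59×(1 − 0.64000) = 0.21240.
New p* = 1 − e/c = 1 − 0.15718/0.59000 = 0.73359.
Expected occupied = 179 × 0.73359 = 131.31 ≈ 131.

131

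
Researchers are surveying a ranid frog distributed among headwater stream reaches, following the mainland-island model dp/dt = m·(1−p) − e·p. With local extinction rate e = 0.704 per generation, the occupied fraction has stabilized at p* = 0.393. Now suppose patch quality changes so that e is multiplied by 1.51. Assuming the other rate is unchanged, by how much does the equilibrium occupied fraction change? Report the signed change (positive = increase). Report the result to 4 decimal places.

Balance m(1−p*) = e·p* gives m = e·p*/(1−p*) = 0.704×0.39300/0.60700 = 0.45580.
New p* = m/(m+e) = 0.45580/(0.45580+1.06304) = 0.30010.
Δp* = 0.30010 − 0.39300 = -0.09290.

-0.0929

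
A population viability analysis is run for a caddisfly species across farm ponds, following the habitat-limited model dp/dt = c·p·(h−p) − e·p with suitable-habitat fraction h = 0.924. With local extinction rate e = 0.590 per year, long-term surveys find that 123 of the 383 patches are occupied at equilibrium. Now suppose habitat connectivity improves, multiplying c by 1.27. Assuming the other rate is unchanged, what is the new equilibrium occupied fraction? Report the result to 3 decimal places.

0.449

Observed p* = 123/383 = 0.32115.
Balance c(h−p*) = e gives c = e/(0.924 − 0.32115) = 0.590/0.60285 = 0.97868.
New p* = 0.924 − e/c = 0.924 − 0.59000/1.24292 = 0.44931.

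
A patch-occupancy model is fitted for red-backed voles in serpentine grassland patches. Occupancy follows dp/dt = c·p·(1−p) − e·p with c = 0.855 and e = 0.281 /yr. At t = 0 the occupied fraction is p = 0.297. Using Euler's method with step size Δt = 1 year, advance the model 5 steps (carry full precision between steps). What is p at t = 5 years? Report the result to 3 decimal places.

0.645

Update rule: p ← p + [c·p·(1−p) − e·p]·Δt with Δt = 1.
  1  |  dp/dt·Δt = +0.095059  |  p_1 = 0.392059
  2  |  dp/dt·Δt = +0.093620  |  p_2 = 0.485679
  3  |  dp/dt·Δt = +0.077099  |  p_3 = 0.562778
  4  |  dp/dt·Δt = +0.052240  |  p_4 = 0.615018
  5  |  dp/dt·Δt = +0.029619  |  p_5 = 0.644637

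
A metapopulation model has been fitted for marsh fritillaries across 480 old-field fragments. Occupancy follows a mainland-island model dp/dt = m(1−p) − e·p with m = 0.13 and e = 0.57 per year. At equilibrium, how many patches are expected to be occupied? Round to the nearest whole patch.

p* = m/(m+e) = 0.13/0.7000 = 0.1857.
Expected occupied patches = N × p* = 480 × 0.1857 = 89.14 ≈ 89.

89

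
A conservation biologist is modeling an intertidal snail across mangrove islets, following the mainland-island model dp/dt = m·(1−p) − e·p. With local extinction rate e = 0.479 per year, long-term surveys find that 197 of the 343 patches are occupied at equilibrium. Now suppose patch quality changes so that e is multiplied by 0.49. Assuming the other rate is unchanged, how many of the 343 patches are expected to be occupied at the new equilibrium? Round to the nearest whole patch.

252

Observed p* = 197/343 = 0.57434.
Balance m(1−p*) = e·p* gives m = e·p*/(1−p*) = 0.479×0.57434/0.42566 = 0.64631.
New p* = m/(m+e) = 0.64631/(0.64631+0.23471) = 0.73359.
Expected occupied = 343 × 0.73359 = 251.62 ≈ 252.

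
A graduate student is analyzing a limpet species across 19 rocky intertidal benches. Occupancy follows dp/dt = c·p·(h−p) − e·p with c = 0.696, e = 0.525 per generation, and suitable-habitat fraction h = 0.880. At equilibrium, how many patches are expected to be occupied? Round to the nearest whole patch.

2

p* = h − e/c = 0.880 − 0.7543 = 0.1257.
Expected occupied patches = N × p* = 19 × 0.1257 = 2.39 ≈ 2.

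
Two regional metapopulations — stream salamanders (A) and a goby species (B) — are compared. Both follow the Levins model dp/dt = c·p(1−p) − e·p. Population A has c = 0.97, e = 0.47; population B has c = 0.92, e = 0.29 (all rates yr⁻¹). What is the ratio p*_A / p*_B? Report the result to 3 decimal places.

A: p*_A = 1 − 0.47/0.97 = 0.5155.
B: p*_B = 1 − 0.29/0.92 = 0.6848.
p*_A / p*_B = 0.5155/0.6848 = 0.7527.

0.753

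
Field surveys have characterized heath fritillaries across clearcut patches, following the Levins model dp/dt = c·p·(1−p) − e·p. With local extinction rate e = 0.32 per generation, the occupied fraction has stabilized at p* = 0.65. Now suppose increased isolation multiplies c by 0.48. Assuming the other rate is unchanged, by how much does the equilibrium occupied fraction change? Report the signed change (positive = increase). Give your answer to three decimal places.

Balance c(1−p*) = e gives c = e/(1 − 0.65000) = 0.32/0.35000 = 0.91429.
New p* = 1 − e/c = 1 − 0.32000/0.43886 = 0.27084.
Δp* = 0.27084 − 0.65000 = -0.37916.

-0.379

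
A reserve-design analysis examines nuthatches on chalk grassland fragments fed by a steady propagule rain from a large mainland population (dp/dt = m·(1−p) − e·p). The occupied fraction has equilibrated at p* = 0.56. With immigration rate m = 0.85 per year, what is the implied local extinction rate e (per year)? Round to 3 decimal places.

0.668

At equilibrium m(1−p*) = e·p*, so e = m(1−p*)/p*.
e = 0.85 × 0.4400 / 0.56 = 0.6679.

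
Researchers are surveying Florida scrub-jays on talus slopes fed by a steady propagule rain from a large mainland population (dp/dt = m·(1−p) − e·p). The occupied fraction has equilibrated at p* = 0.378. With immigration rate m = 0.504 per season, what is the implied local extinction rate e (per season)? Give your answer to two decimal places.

At equilibrium m(1−p*) = e·p*, so e = m(1−p*)/p*.
e = 0.504 × 0.6220 / 0.378 = 0.8293.

0.83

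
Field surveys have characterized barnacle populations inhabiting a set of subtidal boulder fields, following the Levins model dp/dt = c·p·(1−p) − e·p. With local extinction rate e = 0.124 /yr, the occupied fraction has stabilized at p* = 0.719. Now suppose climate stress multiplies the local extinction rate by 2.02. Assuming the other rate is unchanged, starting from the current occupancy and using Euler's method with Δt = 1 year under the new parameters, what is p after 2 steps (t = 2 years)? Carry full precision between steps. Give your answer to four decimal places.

0.5738

Balance c(1−p*) = e gives c = e/(1 − 0.71900) = 0.124/0.28100 = 0.44128.
Starting from p₀ = 0.71900; update p ← p + (dp/dt)·Δt with the new parameters.
p: 0.71900 → 0.62806  (Δp = -0.09094)
p: 0.62806 → 0.57383  (Δp = -0.05423)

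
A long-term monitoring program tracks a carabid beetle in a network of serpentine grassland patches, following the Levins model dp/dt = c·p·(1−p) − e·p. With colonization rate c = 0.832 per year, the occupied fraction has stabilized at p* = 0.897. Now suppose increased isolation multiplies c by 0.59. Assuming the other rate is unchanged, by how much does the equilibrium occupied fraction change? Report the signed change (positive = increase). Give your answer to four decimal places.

-0.0716

Balance c(1−p*) = e gives e = 0.832×(1 − 0.89700) = 0.08570.
New p* = 1 − e/c = 1 − 0.08570/0.49088 = 0.82542.
Δp* = 0.82542 − 0.89700 = -0.07158.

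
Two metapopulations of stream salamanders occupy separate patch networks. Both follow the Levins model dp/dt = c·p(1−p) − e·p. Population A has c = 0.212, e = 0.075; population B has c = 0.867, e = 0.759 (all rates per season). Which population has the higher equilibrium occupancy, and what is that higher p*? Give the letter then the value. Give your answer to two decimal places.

A: p*_A = 1 − 0.075/0.212 = 0.6462.
B: p*_B = 1 − 0.759/0.867 = 0.1246.
A is higher at 0.6462.

A, 0.65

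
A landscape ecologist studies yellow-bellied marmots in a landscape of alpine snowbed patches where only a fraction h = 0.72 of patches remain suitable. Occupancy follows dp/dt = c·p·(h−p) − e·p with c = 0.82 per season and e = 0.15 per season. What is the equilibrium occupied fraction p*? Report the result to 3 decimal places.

Setting dp/dt = 0 and dividing by p* gives c·(h−p*) = e.
So p* = h − e/c = 0.72 − 0.15/0.82 = 0.72 − 0.1829 = 0.5371.

0.537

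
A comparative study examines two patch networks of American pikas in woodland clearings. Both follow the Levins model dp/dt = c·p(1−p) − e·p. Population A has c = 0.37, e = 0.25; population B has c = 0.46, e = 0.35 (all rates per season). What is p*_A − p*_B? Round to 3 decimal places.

0.085

A: p*_A = 1 − 0.25/0.37 = 0.3243.
B: p*_B = 1 − 0.35/0.46 = 0.2391.
p*_A − p*_B = 0.3243 − 0.2391 = 0.0852.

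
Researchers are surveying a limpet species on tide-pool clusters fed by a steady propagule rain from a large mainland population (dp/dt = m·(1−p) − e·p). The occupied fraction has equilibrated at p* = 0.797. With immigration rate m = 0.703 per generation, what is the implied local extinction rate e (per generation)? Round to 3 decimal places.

At equilibrium m(1−p*) = e·p*, so e = m(1−p*)/p*.
e = 0.703 × 0.2030 / 0.797 = 0.1791.

0.179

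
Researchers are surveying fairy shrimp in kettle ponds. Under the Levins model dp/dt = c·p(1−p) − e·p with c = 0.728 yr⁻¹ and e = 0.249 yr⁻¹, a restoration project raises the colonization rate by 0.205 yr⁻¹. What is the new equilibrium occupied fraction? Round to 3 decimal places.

0.733

Before: p* = 1 − 0.249/0.728 = 0.6580.
After the change, c = 0.933, e = 0.249, so p* = 1 − 0.249/0.933 = 0.7331.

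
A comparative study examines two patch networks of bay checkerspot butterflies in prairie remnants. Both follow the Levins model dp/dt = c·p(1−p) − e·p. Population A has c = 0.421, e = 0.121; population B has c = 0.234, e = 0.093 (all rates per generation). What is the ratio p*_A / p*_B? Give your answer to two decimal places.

A: p*_A = 1 − 0.121/0.421 = 0.7126.
B: p*_B = 1 − 0.093/0.234 = 0.6026.
p*_A / p*_B = 0.7126/0.6026 = 1.1826.

1.18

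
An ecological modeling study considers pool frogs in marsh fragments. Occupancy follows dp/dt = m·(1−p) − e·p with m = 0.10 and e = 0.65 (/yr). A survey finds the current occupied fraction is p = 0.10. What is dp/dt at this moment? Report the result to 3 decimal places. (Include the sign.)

0.025

Colonization term: m·(1−p) = 0.10×0.9000 = 0.09000.
Extinction term: e·p = 0.06500.
dp/dt = 0.09000 − 0.06500 = 0.02500.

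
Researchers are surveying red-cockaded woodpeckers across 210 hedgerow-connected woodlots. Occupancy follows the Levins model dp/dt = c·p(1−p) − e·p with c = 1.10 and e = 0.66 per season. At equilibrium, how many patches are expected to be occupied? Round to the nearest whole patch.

84

p* = 1 − e/c = 1 − 0.66/1.10 = 0.4000.
Expected occupied patches = N × p* = 210 × 0.4000 = 84.00 ≈ 84.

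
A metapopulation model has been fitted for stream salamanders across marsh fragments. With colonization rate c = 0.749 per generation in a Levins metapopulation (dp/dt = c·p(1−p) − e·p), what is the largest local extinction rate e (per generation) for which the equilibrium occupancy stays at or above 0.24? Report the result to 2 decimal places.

0.57

1 − e/c ≥ 0.24 ⇒ e ≤ c(1 − 0.24) = 0.749 × 0.7600.
e_max = 0.5692.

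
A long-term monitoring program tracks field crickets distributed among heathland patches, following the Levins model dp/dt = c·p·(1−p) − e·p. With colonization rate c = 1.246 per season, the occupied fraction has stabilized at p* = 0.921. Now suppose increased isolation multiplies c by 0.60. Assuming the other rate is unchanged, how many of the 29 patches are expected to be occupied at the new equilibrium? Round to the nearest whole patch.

25

Balance c(1−p*) = e gives e = 1.246×(1 − 0.92100) = 0.09843.
New p* = 1 − e/c = 1 − 0.09843/0.74760 = 0.86834.
Expected occupied = 29 × 0.86834 = 25.18 ≈ 25.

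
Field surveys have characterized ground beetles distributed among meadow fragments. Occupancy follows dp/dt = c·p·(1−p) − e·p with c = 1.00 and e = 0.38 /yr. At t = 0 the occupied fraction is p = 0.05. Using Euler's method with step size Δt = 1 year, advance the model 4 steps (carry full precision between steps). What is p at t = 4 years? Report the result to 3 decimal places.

Update rule: p ← p + [c·p·(1−p) − e·p]·Δt with Δt = 1.
p: 0.05000 → 0.07850  (Δp = +0.02850)
p: 0.07850 → 0.12101  (Δp = +0.04251)
p: 0.12101 → 0.18139  (Δp = +0.06038)
p: 0.18139 → 0.26095  (Δp = +0.07956)

0.261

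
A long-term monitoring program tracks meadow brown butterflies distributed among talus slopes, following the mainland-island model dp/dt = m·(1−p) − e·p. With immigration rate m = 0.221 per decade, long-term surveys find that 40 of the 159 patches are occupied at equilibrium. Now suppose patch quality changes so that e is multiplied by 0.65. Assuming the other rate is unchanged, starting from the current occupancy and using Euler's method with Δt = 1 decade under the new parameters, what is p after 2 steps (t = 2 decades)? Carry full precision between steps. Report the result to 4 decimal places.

0.3298

Observed p* = 40/159 = 0.25157.
Balance m(1−p*) = e·p* gives e = m(1−p*)/p* = 0.221×0.74843/0.25157 = 0.65748.
Starting from p₀ = 0.25157; update p ← p + (dp/dt)·Δt with the new parameters.
t = 1: p = 0.25157 + (+0.05789) = 0.30946
t = 2: p = 0.30946 + (+0.02036) = 0.32982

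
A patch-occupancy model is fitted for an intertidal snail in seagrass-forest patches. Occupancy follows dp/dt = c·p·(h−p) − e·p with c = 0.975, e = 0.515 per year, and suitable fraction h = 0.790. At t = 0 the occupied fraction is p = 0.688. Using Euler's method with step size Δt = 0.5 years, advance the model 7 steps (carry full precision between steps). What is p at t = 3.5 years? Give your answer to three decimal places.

Update rule: p ← p + [c·p·(h−p) − e·p]·Δt with Δt = 0.5.
p: 0.68800 → 0.54505  (Δp = -0.14295)
p: 0.54505 → 0.46979  (Δp = -0.07526)
p: 0.46979 → 0.42215  (Δp = -0.04763)
p: 0.42215 → 0.38915  (Δp = -0.03300)
p: 0.38915 → 0.36499  (Δp = -0.02416)
p: 0.36499 → 0.34663  (Δp = -0.01836)
p: 0.34663 → 0.33229  (Δp = -0.01434)

0.332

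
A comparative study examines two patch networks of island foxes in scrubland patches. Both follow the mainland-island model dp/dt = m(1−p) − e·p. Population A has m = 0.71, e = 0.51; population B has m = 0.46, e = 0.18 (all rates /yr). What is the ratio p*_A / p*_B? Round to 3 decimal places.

A: p*_A = m/(m+e) = 0.71/1.2200 = 0.5820.
B: p*_B = 0.46/0.6400 = 0.7188.
p*_A / p*_B = 0.5820/0.7188 = 0.8097.

0.810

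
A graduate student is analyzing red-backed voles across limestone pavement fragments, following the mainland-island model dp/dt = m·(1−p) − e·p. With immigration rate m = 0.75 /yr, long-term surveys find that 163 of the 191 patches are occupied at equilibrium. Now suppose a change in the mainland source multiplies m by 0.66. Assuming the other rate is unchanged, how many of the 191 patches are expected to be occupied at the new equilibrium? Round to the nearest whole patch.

Observed p* = 163/191 = 0.85340.
Balance m(1−p*) = e·p* gives e = m(1−p*)/p* = 0.75×0.14660/0.85340 = 0.12884.
New p* = m/(m+e) = 0.49500/(0.49500+0.12884) = 0.79347.
Expected occupied = 191 × 0.79347 = 151.55 ≈ 152.

152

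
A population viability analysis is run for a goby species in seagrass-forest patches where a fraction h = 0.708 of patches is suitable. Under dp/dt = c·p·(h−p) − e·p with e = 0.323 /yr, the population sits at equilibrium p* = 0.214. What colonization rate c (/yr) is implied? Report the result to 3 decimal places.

At equilibrium c(h−p*) = e, so c = e/(h−p*).
c = 0.323/(0.708 − 0.214) = 0.323/0.4940 = 0.6538.

0.654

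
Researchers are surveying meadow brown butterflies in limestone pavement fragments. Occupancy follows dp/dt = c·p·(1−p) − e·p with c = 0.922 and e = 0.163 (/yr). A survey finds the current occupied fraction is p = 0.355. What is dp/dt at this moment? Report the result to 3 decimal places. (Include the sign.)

Colonization term: c·p·(1−p) = 0.922×0.355×0.6450 = 0.21111.
Extinction term: e·p = 0.05786.
dp/dt = 0.21111 − 0.05786 = 0.15325.

0.153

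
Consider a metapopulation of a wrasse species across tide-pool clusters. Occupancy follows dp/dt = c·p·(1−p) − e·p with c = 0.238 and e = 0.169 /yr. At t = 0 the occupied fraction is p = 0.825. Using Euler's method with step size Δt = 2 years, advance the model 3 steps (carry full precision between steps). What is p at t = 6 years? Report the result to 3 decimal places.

0.463

Update rule: p ← p + [c·p·(1−p) − e·p]·Δt with Δt = 2.
  1  |  dp/dt·Δt = -0.210127  |  p_1 = 0.614872
  2  |  dp/dt·Δt = -0.095108  |  p_2 = 0.519764
  3  |  dp/dt·Δt = -0.056866  |  p_3 = 0.462898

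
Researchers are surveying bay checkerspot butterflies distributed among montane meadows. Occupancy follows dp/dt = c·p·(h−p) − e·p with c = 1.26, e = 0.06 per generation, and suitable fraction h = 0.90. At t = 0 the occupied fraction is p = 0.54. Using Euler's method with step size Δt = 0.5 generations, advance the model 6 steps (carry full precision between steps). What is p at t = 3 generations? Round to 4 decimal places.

Update rule: p ← p + [c·p·(h−p) − e·p]·Δt with Δt = 0.5.
  1  |  dp/dt·Δt = +0.106272  |  p_1 = 0.646272
  2  |  dp/dt·Δt = +0.083918  |  p_2 = 0.730190
  3  |  dp/dt·Δt = +0.056210  |  p_3 = 0.786400
  4  |  dp/dt·Δt = +0.032689  |  p_4 = 0.819089
  5  |  dp/dt·Δt = +0.017179  |  p_5 = 0.836269
  6  |  dp/dt·Δt = +0.008489  |  p_6 = 0.844757

0.8448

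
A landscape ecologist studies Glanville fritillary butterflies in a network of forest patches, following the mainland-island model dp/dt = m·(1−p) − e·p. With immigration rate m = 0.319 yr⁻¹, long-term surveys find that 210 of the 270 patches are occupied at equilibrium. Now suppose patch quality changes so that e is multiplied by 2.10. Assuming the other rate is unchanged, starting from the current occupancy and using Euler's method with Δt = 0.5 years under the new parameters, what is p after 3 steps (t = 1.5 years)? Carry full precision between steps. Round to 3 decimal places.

Observed p* = 210/270 = 0.77778.
Balance m(1−p*) = e·p* gives e = m(1−p*)/p* = 0.319×0.22222/0.77778 = 0.09114.
Starting from p₀ = 0.77778; update p ← p + (dp/dt)·Δt with the new parameters.
t = 0.5: p = 0.77778 + (-0.03899) = 0.73879
t = 1: p = 0.73879 + (-0.02904) = 0.70975
t = 1.5: p = 0.70975 + (-0.02163) = 0.68812

0.688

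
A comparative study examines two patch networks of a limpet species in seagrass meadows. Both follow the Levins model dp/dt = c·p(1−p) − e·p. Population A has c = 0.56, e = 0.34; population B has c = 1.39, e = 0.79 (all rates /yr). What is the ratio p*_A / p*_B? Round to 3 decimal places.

0.910

A: p*_A = 1 − 0.34/0.56 = 0.3929.
B: p*_B = 1 − 0.79/1.39 = 0.4317.
p*_A / p*_B = 0.3929/0.4317 = 0.9101.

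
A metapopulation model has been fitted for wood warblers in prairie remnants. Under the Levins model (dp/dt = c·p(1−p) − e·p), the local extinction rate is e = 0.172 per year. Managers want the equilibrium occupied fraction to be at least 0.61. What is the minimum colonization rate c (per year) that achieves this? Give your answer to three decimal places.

p* = 1 − e/c ≥ 0.61 requires e/c ≤ 0.3900, i.e. c ≥ e/0.3900.
c_min = 0.172/0.3900 = 0.4410.

0.441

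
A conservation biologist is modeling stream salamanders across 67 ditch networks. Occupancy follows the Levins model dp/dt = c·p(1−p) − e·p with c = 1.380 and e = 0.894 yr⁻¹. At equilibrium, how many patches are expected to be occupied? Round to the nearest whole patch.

24

p* = 1 − e/c = 1 − 0.894/1.380 = 0.3522.
Expected occupied patches = N × p* = 67 × 0.3522 = 23.60 ≈ 24.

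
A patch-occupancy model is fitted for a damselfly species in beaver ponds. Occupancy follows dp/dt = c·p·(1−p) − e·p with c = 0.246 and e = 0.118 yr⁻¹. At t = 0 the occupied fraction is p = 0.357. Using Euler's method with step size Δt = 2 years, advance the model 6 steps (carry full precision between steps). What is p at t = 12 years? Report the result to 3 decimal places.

Update rule: p ← p + [c·p·(1−p) − e·p]·Δt with Δt = 2.
step 1: Δp = +0.02869, p = 0.38569
step 2: Δp = +0.02555, p = 0.41124
step 3: Δp = +0.02207, p = 0.43331
step 4: Δp = +0.01855, p = 0.45186
step 5: Δp = +0.01522, p = 0.46708
step 6: Δp = +0.01224, p = 0.47932

0.479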